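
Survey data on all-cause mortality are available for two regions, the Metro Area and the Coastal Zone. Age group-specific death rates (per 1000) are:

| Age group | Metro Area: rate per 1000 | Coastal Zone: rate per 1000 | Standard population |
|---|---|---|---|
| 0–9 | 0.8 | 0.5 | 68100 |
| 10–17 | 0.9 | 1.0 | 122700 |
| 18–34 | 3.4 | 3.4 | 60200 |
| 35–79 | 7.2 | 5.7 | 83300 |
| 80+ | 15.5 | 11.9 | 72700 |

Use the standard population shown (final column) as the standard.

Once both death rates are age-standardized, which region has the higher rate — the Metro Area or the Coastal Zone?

Standard total = 407000; weights = 0.1673, 0.3015, 0.1479, 0.2047, 0.1786.
The Metro Area: 0.1673×0.8 + 0.3015×0.9 + 0.1479×3.4 + 0.2047×7.2 + 0.1786×15.5 = 5.1504 per 1000.
The Coastal Zone: 0.1673×0.5 + 0.3015×1.0 + 0.1479×3.4 + 0.2047×5.7 + 0.1786×11.9 = 4.1803 per 1000.

Metro Area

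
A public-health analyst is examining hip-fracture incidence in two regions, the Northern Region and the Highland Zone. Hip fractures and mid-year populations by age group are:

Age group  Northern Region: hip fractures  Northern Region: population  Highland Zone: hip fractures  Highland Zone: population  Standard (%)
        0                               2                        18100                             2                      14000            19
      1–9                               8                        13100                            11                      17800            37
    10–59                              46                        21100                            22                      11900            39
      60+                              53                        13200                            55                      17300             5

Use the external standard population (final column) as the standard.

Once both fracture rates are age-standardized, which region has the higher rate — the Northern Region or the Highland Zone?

Northern Region

Age-specific rates per 100000 for the Northern Region: 11.05, 61.07, 218.01, 401.52.
For the Highland Zone: 14.29, 61.80, 184.87, 317.92.
Standard weights: 0.19, 0.37, 0.39, 0.05.
The Northern Region: 0.1900×11.05 + 0.3700×61.07 + 0.3900×218.01 + 0.0500×401.52 = 129.7943 per 100000.
The Highland Zone: 0.1900×14.29 + 0.3700×61.80 + 0.3900×184.87 + 0.0500×317.92 = 113.5762 per 100000.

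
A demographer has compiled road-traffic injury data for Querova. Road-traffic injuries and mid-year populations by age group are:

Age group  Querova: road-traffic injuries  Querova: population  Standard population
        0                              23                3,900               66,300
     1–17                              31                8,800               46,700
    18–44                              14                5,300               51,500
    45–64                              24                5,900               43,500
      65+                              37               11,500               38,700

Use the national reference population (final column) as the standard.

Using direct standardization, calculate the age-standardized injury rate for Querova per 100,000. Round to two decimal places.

402.52

Age-specific rates per 100,000 for Querova: 589.74, 352.27, 264.15, 406.78, 321.74.
Standard total = 246,700; weights = 0.2687, 0.1893, 0.2088, 0.1763, 0.1569.
Standardized rate: 0.2687×589.74 + 0.1893×352.27 + 0.2088×264.15 + 0.1763×406.78 + 0.1569×321.74 = 402.5178 per 100,000.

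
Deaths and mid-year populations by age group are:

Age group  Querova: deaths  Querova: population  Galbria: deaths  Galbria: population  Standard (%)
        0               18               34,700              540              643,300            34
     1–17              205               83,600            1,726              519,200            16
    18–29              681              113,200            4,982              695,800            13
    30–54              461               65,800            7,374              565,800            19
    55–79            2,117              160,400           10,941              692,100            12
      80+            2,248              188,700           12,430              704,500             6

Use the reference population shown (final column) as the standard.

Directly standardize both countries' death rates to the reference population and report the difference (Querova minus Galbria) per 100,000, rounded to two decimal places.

-219.95

Age-specific rates per 100,000 for Querova: 51.87, 245.22, 601.59, 700.61, 1319.83, 1191.31.
For Galbria: 83.94, 332.43, 716.01, 1303.29, 1580.84, 1764.37.
Standard weights: 0.34, 0.16, 0.13, 0.19, 0.12, 0.06.
Querova: 0.3400×51.87 + 0.1600×245.22 + 0.1300×601.59 + 0.1900×700.61 + 0.1200×1319.83 + 0.0600×1191.31 = 498.0511 per 100,000.
Galbria: 0.3400×83.94 + 0.1600×332.43 + 0.1300×716.01 + 0.1900×1303.29 + 0.1200×1580.84 + 0.0600×1764.37 = 717.9990 per 100,000.
Difference = 498.0511 − 717.9990 = -219.9479.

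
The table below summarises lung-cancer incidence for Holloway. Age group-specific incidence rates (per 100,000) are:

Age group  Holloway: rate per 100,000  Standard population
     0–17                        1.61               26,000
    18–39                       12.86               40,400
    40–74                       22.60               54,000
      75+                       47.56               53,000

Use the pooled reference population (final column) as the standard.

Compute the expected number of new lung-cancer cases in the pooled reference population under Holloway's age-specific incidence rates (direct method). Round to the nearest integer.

43

Expected new lung-cancer cases = Σ (standard pop × age-specific rate ÷ 100,000)
= 26,000×1.61/100,000 + 40,400×12.86/100,000 + 54,000×22.60/100,000 + 53,000×47.56/100,000
= 0.42 + 5.20 + 12.20 + 25.21 = 43.02.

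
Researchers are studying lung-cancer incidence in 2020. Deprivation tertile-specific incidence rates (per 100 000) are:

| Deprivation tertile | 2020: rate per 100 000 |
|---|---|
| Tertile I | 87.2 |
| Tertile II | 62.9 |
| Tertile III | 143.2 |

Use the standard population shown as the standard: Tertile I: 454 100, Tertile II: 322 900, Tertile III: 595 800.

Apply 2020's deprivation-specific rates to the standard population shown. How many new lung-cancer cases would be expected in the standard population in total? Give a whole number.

Expected new lung-cancer cases = Σ (standard pop × deprivation-specific rate ÷ 100 000)
= 454 100×87.2/100 000 + 322 900×62.9/100 000 + 595 800×143.2/100 000
= 395.98 + 203.10 + 853.19 = 1452.26.

1452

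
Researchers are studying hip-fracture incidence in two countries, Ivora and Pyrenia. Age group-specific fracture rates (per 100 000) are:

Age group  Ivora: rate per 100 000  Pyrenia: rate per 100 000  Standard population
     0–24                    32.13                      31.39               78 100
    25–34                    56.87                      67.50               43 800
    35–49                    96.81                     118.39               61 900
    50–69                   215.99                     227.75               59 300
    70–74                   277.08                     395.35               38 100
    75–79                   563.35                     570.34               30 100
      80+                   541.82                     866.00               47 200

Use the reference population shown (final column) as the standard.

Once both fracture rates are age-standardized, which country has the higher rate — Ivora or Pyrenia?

Pyrenia

Standard total = 358 500; weights = 0.2179, 0.1222, 0.1727, 0.1654, 0.1063, 0.0840, 0.1317.
Ivora: 0.2179×32.13 + 0.1222×56.87 + 0.1727×96.81 + 0.1654×215.99 + 0.1063×277.08 + 0.0840×563.35 + 0.1317×541.82 = 214.4728 per 100 000.
Pyrenia: 0.2179×31.39 + 0.1222×67.50 + 0.1727×118.39 + 0.1654×227.75 + 0.1063×395.35 + 0.0840×570.34 + 0.1317×866.00 = 277.1192 per 100 000.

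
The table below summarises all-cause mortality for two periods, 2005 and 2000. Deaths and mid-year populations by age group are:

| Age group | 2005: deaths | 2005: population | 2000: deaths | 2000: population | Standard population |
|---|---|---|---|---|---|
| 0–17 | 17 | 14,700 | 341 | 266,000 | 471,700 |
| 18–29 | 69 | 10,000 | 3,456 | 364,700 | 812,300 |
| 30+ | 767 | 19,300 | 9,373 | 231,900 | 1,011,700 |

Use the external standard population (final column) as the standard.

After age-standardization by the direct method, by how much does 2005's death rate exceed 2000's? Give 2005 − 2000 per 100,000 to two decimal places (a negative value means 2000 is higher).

-123.59

Age-specific rates per 100,000 for 2005: 115.65, 690.00, 3974.09.
For 2000: 128.20, 947.63, 4041.83.
Standard total = 2,295,700; weights = 0.2055, 0.3538, 0.4407.
2005: 0.2055×115.65 + 0.3538×690.00 + 0.4407×3974.09 = 2019.2654 per 100,000.
2000: 0.2055×128.20 + 0.3538×947.63 + 0.4407×4041.83 = 2142.8523 per 100,000.
Difference = 2019.2654 − 2142.8523 = -123.5869.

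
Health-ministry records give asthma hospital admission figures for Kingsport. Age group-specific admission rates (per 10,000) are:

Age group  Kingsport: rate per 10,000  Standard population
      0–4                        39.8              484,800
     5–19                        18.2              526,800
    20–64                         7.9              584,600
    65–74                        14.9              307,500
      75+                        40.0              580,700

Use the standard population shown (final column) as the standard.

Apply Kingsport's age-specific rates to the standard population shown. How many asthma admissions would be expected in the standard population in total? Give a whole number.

Expected asthma admissions = Σ (standard pop × age-specific rate ÷ 10,000)
= 484,800×39.8/10,000 + 526,800×18.2/10,000 + 584,600×7.9/10,000 + 307,500×14.9/10,000 + 580,700×40.0/10,000
= 1929.50 + 958.78 + 461.83 + 458.18 + 2322.80 = 6131.09.

6131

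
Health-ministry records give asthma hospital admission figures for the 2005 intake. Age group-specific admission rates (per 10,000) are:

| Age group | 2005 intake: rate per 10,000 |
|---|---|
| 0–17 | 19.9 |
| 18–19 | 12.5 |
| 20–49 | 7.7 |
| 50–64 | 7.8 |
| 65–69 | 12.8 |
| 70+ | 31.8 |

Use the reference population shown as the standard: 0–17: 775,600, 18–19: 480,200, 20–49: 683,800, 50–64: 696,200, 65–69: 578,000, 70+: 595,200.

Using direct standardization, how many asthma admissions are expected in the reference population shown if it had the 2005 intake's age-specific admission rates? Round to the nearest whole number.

5846

Expected asthma admissions = Σ (standard pop × age-specific rate ÷ 10,000)
= 775,600×19.9/10,000 + 480,200×12.5/10,000 + 683,800×7.7/10,000 + 696,200×7.8/10,000 + 578,000×12.8/10,000 + 595,200×31.8/10,000
= 1543.44 + 600.25 + 526.53 + 543.04 + 739.84 + 1892.74 = 5845.83.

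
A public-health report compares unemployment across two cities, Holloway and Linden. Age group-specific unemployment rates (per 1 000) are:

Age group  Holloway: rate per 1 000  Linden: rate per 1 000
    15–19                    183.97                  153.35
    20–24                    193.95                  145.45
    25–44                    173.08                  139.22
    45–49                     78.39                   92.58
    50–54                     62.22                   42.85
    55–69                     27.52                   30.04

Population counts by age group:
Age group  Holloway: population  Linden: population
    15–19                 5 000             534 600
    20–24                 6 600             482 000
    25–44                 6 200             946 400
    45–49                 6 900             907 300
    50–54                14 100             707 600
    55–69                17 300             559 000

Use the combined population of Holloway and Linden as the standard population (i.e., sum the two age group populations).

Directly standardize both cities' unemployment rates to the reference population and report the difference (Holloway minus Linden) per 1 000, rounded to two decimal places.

17.18

Combined standard total = 4 193 000; weights = 0.1287, 0.1165, 0.2272, 0.2180, 0.1721, 0.1374.
Holloway: 0.1287×183.97 + 0.1165×193.95 + 0.2272×173.08 + 0.2180×78.39 + 0.1721×62.22 + 0.1374×27.52 = 117.1806 per 1 000.
Linden: 0.1287×153.35 + 0.1165×145.45 + 0.2272×139.22 + 0.2180×92.58 + 0.1721×42.85 + 0.1374×30.04 = 100.0022 per 1 000.
Difference = 117.1806 − 100.0022 = 17.1785.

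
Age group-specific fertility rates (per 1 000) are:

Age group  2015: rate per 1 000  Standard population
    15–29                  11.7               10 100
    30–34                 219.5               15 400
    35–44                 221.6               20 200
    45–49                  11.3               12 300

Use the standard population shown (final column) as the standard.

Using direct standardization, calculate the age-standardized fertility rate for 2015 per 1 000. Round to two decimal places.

Standard total = 58 000; weights = 0.1741, 0.2655, 0.3483, 0.2121.
Standardized rate: 0.1741×11.7 + 0.2655×219.5 + 0.3483×221.6 + 0.2121×11.3 = 139.8928 per 1 000.

139.89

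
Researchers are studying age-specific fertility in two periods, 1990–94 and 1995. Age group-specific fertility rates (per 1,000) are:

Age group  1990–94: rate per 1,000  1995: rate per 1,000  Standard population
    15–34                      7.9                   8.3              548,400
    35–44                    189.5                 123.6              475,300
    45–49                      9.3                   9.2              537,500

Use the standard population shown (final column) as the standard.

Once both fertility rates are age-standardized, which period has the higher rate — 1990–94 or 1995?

1990–94

Standard total = 1,561,200; weights = 0.3513, 0.3044, 0.3443.
1990–94: 0.3513×7.9 + 0.3044×189.5 + 0.3443×9.3 = 63.6693 per 1,000.
1995: 0.3513×8.3 + 0.3044×123.6 + 0.3443×9.2 = 43.7124 per 1,000.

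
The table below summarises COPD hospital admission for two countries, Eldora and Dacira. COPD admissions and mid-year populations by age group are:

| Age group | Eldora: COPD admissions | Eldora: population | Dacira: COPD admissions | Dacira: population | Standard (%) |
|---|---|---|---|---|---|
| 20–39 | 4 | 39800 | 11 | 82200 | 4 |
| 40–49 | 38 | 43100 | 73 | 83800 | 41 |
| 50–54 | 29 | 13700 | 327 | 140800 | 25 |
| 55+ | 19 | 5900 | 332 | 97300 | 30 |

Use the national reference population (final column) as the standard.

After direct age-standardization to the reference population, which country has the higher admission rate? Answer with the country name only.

Age-specific rates per 10000 for Eldora: 1.01, 8.82, 21.17, 32.20.
For Dacira: 1.34, 8.71, 23.22, 34.12.
Standard weights: 0.04, 0.41, 0.25, 0.30.
Eldora: 0.0400×1.01 + 0.4100×8.82 + 0.2500×21.17 + 0.3000×32.20 = 18.6080 per 10000.
Dacira: 0.0400×1.34 + 0.4100×8.71 + 0.2500×23.22 + 0.3000×34.12 = 19.6676 per 10000.

Dacira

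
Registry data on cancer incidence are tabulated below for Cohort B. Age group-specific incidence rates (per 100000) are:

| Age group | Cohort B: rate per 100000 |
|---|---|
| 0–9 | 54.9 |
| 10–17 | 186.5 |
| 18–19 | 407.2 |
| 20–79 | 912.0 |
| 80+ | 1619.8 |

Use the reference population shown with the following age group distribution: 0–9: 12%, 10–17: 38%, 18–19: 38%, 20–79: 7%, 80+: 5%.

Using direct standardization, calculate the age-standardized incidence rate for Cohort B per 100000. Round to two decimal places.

Standard weights: 0.12, 0.38, 0.38, 0.07, 0.05.
Standardized rate: 0.1200×54.9 + 0.3800×186.5 + 0.3800×407.2 + 0.0700×912.0 + 0.0500×1619.8 = 377.0240 per 100000.

377.02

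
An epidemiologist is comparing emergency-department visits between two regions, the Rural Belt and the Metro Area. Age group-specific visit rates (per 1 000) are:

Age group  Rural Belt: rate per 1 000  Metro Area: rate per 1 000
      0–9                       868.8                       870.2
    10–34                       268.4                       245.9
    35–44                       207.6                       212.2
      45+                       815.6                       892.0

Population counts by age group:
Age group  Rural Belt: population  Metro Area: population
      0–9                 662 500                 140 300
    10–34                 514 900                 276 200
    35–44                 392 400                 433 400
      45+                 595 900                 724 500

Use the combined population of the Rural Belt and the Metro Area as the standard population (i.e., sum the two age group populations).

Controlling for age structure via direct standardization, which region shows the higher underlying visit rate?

Metro Area

Combined standard total = 3 740 100; weights = 0.2146, 0.2115, 0.2208, 0.3530.
The Rural Belt: 0.2146×868.8 + 0.2115×268.4 + 0.2208×207.6 + 0.3530×815.6 = 577.0322 per 1 000.
The Metro Area: 0.2146×870.2 + 0.2115×245.9 + 0.2208×212.2 + 0.3530×892.0 = 600.5614 per 1 000.
The crude rates (591.61 vs 589.58) would put the Rural Belt higher, but that reflects its age composition; once standardized to a common age structure, the Metro Area has the higher underlying rate.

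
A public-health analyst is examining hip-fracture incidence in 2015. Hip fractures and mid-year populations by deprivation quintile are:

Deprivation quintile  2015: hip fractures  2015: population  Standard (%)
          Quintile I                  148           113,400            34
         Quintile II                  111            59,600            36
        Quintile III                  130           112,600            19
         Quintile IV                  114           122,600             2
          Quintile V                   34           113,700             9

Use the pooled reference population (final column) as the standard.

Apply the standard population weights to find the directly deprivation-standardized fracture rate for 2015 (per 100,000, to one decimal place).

137.9

Deprivation-specific rates per 100,000 for 2015: 130.51, 186.24, 115.45, 92.99, 29.90.
Standard weights: 0.34, 0.36, 0.19, 0.02, 0.09.
Standardized rate: 0.3400×130.51 + 0.3600×186.24 + 0.1900×115.45 + 0.0200×92.99 + 0.0900×29.90 = 137.9079 per 100,000.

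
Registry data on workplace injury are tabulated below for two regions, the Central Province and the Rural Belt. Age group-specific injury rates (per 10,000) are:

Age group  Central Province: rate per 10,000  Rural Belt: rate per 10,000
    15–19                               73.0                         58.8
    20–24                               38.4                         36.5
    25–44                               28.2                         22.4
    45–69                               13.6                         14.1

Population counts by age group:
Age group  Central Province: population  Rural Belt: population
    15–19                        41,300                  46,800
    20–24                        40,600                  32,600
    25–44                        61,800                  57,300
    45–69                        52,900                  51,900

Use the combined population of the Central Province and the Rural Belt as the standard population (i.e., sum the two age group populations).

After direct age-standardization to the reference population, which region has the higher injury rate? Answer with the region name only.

Combined standard total = 385,200; weights = 0.2287, 0.1900, 0.3092, 0.2721.
The Central Province: 0.2287×73.0 + 0.1900×38.4 + 0.3092×28.2 + 0.2721×13.6 = 36.4125 per 10,000.
The Rural Belt: 0.2287×58.8 + 0.1900×36.5 + 0.3092×22.4 + 0.2721×14.1 = 31.1464 per 10,000.

Central Province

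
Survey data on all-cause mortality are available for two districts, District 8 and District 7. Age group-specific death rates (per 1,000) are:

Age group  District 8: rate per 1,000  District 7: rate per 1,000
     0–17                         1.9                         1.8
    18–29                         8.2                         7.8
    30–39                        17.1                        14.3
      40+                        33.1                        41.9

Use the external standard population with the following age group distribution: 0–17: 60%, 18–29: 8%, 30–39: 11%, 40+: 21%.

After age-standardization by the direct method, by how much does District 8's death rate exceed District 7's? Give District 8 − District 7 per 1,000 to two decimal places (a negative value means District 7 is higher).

-1.45

Standard weights: 0.60, 0.08, 0.11, 0.21.
District 8: 0.6000×1.9 + 0.0800×8.2 + 0.1100×17.1 + 0.2100×33.1 = 10.6280 per 1,000.
District 7: 0.6000×1.8 + 0.0800×7.8 + 0.1100×14.3 + 0.2100×41.9 = 12.0760 per 1,000.
Difference = 10.6280 − 12.0760 = -1.4480.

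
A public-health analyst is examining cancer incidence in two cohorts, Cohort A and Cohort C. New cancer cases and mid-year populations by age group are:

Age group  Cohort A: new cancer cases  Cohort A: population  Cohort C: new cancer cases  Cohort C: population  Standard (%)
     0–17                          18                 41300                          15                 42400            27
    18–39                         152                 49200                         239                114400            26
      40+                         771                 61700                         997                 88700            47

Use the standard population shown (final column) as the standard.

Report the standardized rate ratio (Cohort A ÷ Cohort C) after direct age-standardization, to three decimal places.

1.147

Age-specific rates per 100000 for Cohort A: 43.58, 308.94, 1249.59.
For Cohort C: 35.38, 208.92, 1124.01.
Standard weights: 0.27, 0.26, 0.47.
Cohort A: 0.2700×43.58 + 0.2600×308.94 + 0.4700×1249.59 = 679.4023 per 100000.
Cohort C: 0.2700×35.38 + 0.2600×208.92 + 0.4700×1124.01 = 592.1564 per 100000.
Ratio = 679.4023 ÷ 592.1564 = 1.14734.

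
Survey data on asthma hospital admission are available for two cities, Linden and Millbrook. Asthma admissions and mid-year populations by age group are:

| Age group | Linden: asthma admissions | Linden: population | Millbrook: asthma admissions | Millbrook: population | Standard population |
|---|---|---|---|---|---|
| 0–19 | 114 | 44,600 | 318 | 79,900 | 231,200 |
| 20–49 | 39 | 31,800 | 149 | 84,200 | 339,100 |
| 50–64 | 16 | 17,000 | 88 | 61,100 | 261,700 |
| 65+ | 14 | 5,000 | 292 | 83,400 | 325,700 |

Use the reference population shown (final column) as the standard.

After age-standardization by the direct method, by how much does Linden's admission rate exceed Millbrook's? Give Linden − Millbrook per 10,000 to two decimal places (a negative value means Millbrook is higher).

-7.54

Age-specific rates per 10,000 for Linden: 25.56, 12.26, 9.41, 28.00.
For Millbrook: 39.80, 17.70, 14.40, 35.01.
Standard total = 1,157,700; weights = 0.1997, 0.2929, 0.2261, 0.2813.
Linden: 0.1997×25.56 + 0.2929×12.26 + 0.2261×9.41 + 0.2813×28.00 = 18.7018 per 10,000.
Millbrook: 0.1997×39.80 + 0.2929×17.70 + 0.2261×14.40 + 0.2813×35.01 = 26.2373 per 10,000.
Difference = 18.7018 − 26.2373 = -7.5356.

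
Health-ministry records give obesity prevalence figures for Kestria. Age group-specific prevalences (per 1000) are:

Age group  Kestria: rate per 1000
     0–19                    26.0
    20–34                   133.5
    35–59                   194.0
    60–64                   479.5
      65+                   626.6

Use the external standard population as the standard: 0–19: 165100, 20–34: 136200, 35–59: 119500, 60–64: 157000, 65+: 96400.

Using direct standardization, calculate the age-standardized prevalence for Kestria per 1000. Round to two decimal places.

268.98

Standard total = 674200; weights = 0.2449, 0.2020, 0.1772, 0.2329, 0.1430.
Standardized rate: 0.2449×26.0 + 0.2020×133.5 + 0.1772×194.0 + 0.2329×479.5 + 0.1430×626.6 = 268.9766 per 1000.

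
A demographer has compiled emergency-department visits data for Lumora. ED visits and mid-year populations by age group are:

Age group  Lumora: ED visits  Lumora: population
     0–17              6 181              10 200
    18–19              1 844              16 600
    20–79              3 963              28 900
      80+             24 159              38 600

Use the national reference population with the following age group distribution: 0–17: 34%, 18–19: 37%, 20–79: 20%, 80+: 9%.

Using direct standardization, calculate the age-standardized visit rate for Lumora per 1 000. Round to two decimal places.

Age-specific rates per 1 000 for Lumora: 605.980, 111.084, 137.128, 625.881.
Standard weights: 0.34, 0.37, 0.20, 0.09.
Standardized rate: 0.3400×605.980 + 0.3700×111.084 + 0.2000×137.128 + 0.0900×625.881 = 330.8894 per 1 000.

330.89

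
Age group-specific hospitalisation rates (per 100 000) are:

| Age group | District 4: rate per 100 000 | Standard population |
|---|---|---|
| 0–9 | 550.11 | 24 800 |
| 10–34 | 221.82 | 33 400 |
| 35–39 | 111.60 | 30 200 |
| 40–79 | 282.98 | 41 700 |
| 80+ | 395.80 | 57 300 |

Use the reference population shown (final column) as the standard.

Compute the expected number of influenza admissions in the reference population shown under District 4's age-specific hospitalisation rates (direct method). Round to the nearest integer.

Expected influenza admissions = Σ (standard pop × age-specific rate ÷ 100 000)
= 24 800×550.11/100 000 + 33 400×221.82/100 000 + 30 200×111.60/100 000 + 41 700×282.98/100 000 + 57 300×395.80/100 000
= 136.43 + 74.09 + 33.70 + 118.00 + 226.79 = 589.01.

589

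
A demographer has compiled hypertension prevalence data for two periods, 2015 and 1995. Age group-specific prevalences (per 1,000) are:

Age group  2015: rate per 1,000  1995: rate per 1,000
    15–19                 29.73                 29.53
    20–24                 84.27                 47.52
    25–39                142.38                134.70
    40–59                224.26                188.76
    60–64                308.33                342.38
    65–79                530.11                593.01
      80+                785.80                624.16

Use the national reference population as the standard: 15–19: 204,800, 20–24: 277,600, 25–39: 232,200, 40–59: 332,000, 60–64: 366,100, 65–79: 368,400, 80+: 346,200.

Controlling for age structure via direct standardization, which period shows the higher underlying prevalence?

2015

Standard total = 2,127,300; weights = 0.0963, 0.1305, 0.1092, 0.1561, 0.1721, 0.1732, 0.1627.
2015: 0.0963×29.73 + 0.1305×84.27 + 0.1092×142.38 + 0.1561×224.26 + 0.1721×308.33 + 0.1732×530.11 + 0.1627×785.80 = 337.1471 per 1,000.
1995: 0.0963×29.53 + 0.1305×47.52 + 0.1092×134.70 + 0.1561×188.76 + 0.1721×342.38 + 0.1732×593.01 + 0.1627×624.16 = 316.4008 per 1,000.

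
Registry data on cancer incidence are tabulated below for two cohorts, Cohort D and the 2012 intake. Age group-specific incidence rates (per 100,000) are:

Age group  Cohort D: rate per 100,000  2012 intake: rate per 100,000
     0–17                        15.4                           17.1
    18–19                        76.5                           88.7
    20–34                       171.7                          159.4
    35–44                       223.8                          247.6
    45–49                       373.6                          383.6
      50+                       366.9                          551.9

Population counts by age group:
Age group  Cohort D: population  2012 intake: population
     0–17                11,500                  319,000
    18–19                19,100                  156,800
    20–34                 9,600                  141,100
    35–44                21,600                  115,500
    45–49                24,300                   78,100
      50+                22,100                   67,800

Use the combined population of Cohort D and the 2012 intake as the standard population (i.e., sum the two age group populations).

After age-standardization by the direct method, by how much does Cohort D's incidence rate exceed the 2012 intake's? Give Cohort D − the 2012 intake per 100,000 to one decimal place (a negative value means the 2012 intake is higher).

Combined standard total = 986,500; weights = 0.3350, 0.1783, 0.1528, 0.1390, 0.1038, 0.0911.
Cohort D: 0.3350×15.4 + 0.1783×76.5 + 0.1528×171.7 + 0.1390×223.8 + 0.1038×373.6 + 0.0911×366.9 = 148.3479 per 100,000.
The 2012 intake: 0.3350×17.1 + 0.1783×88.7 + 0.1528×159.4 + 0.1390×247.6 + 0.1038×383.6 + 0.0911×551.9 = 170.4185 per 100,000.
Difference = 148.3479 − 170.4185 = -22.0707.

-22.1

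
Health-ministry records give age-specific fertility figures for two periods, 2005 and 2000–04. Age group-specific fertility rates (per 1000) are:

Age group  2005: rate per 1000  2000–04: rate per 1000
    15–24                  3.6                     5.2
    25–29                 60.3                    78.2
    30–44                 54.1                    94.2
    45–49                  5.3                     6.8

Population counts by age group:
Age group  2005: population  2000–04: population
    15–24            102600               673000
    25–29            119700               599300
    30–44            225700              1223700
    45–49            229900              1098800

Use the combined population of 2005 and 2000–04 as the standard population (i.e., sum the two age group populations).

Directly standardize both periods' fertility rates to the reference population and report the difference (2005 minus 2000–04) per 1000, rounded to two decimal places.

-17.37

Combined standard total = 4272700; weights = 0.1815, 0.1683, 0.3392, 0.3110.
2005: 0.1815×3.6 + 0.1683×60.3 + 0.3392×54.1 + 0.3110×5.3 = 30.8008 per 1000.
2000–04: 0.1815×5.2 + 0.1683×78.2 + 0.3392×94.2 + 0.3110×6.8 = 48.1727 per 1000.
Difference = 30.8008 − 48.1727 = -17.3719.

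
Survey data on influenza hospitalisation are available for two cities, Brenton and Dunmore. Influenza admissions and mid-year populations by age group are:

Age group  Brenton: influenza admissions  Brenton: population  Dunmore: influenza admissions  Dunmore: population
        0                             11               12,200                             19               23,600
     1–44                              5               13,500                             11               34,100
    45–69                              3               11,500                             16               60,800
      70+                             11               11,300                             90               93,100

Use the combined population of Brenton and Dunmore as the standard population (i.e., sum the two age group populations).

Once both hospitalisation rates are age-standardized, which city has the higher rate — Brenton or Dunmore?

Age-specific rates per 100,000 for Brenton: 90.16, 37.04, 26.09, 97.35.
For Dunmore: 80.51, 32.26, 26.32, 96.67.
Combined standard total = 260,100; weights = 0.1376, 0.1830, 0.2780, 0.4014.
Brenton: 0.1376×90.16 + 0.1830×37.04 + 0.2780×26.09 + 0.4014×97.35 = 65.5123 per 100,000.
Dunmore: 0.1376×80.51 + 0.1830×32.26 + 0.2780×26.32 + 0.4014×96.67 = 63.1015 per 100,000.
The crude rates (61.86 vs 64.27) would put Dunmore higher, but that reflects its age composition; once standardized to a common age structure, Brenton has the higher underlying rate.

Brenton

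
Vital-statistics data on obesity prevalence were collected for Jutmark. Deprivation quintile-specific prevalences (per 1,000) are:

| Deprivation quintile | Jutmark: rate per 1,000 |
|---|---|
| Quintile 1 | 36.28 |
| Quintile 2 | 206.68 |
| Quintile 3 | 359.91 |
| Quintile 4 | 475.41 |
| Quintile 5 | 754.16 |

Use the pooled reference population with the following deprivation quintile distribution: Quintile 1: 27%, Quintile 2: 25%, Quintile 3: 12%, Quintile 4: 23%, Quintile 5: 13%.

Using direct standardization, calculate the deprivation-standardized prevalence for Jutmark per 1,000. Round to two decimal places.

312.04

Standard weights: 0.27, 0.25, 0.12, 0.23, 0.13.
Standardized rate: 0.2700×36.28 + 0.2500×206.68 + 0.1200×359.91 + 0.2300×475.41 + 0.1300×754.16 = 312.0399 per 1,000.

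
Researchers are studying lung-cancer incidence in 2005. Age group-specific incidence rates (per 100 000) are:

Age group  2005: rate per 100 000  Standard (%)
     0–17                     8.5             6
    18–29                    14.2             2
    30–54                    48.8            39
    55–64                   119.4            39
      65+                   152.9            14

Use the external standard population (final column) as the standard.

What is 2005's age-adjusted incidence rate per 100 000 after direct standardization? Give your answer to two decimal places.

Standard weights: 0.06, 0.02, 0.39, 0.39, 0.14.
Standardized rate: 0.0600×8.5 + 0.0200×14.2 + 0.3900×48.8 + 0.3900×119.4 + 0.1400×152.9 = 87.7980 per 100 000.

87.80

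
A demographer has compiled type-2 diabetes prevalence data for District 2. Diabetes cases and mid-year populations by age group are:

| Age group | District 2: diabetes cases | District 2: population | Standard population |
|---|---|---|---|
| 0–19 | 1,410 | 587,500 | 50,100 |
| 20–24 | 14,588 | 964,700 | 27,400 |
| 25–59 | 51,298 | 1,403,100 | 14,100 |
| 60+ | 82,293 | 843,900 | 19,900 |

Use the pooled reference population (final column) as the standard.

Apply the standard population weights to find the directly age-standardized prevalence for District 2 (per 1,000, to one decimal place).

Age-specific rates per 1,000 for District 2: 2.400, 15.122, 36.560, 97.515.
Standard total = 111,500; weights = 0.4493, 0.2457, 0.1265, 0.1785.
Standardized rate: 0.4493×2.400 + 0.2457×15.122 + 0.1265×36.560 + 0.1785×97.515 = 26.8218 per 1,000.

26.8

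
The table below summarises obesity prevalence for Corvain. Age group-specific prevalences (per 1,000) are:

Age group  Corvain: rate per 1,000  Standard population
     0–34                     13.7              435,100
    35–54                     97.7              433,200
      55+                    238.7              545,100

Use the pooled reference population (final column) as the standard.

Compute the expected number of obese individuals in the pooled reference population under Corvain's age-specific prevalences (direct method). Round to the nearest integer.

Expected obese individuals = Σ (standard pop × age-specific rate ÷ 1,000)
= 435,100×13.7/1,000 + 433,200×97.7/1,000 + 545,100×238.7/1,000
= 5960.87 + 42323.64 + 130115.37 = 178399.88.

178400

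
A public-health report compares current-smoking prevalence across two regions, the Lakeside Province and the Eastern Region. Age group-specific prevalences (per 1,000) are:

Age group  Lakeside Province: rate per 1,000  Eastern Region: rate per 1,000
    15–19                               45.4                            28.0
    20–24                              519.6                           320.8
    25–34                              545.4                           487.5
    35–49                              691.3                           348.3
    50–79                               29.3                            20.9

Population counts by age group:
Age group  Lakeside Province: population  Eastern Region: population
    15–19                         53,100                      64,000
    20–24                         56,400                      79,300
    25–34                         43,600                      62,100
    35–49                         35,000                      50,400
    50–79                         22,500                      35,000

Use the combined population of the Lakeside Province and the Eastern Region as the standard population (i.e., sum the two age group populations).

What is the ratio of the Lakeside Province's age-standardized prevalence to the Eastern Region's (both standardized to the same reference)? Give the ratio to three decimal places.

Combined standard total = 501,400; weights = 0.2335, 0.2706, 0.2108, 0.1703, 0.1147.
The Lakeside Province: 0.2335×45.4 + 0.2706×519.6 + 0.2108×545.4 + 0.1703×691.3 + 0.1147×29.3 = 387.3088 per 1,000.
The Eastern Region: 0.2335×28.0 + 0.2706×320.8 + 0.2108×487.5 + 0.1703×348.3 + 0.1147×20.9 = 257.8514 per 1,000.
Ratio = 387.3088 ÷ 257.8514 = 1.50206.

1.502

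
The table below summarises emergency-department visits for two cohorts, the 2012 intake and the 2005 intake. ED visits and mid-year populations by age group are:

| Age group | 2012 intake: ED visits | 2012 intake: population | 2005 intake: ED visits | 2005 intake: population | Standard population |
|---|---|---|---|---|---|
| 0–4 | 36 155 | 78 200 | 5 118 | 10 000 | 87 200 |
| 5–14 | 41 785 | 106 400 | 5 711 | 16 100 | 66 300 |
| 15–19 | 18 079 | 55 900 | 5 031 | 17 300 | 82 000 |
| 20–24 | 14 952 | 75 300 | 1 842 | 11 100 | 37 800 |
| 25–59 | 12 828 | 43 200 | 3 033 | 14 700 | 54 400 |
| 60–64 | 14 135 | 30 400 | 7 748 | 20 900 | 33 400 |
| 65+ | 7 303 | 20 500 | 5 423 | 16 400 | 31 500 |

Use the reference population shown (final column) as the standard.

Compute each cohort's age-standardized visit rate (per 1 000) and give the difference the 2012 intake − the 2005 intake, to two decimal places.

28.01

Age-specific rates per 1 000 for the 2012 intake: 462.340, 392.716, 323.417, 198.566, 296.944, 464.967, 356.244.
For the 2005 intake: 511.800, 354.720, 290.809, 165.946, 206.327, 370.718, 330.671.
Standard total = 392 600; weights = 0.2221, 0.1689, 0.2089, 0.0963, 0.1386, 0.0851, 0.0802.
The 2012 intake: 0.2221×462.340 + 0.1689×392.716 + 0.2089×323.417 + 0.0963×198.566 + 0.1386×296.944 + 0.0851×464.967 + 0.0802×356.244 = 364.9630 per 1 000.
The 2005 intake: 0.2221×511.800 + 0.1689×354.720 + 0.2089×290.809 + 0.0963×165.946 + 0.1386×206.327 + 0.0851×370.718 + 0.0802×330.671 = 336.9544 per 1 000.
Difference = 364.9630 − 336.9544 = 28.0086.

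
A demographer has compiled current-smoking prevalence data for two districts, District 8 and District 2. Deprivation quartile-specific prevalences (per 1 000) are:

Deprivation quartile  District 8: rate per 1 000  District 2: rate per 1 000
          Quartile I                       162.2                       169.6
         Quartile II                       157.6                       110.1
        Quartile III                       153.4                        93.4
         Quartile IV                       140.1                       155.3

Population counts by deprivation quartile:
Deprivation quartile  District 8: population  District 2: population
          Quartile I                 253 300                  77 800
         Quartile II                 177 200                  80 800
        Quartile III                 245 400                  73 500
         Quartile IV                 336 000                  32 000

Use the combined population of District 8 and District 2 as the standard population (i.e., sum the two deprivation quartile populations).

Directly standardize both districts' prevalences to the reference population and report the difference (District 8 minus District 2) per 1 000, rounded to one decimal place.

Combined standard total = 1 276 000; weights = 0.2595, 0.2022, 0.2499, 0.2884.
District 8: 0.2595×162.2 + 0.2022×157.6 + 0.2499×153.4 + 0.2884×140.1 = 152.6969 per 1 000.
District 2: 0.2595×169.6 + 0.2022×110.1 + 0.2499×93.4 + 0.2884×155.3 = 134.4013 per 1 000.
Difference = 152.6969 − 134.4013 = 18.2957.

18.3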